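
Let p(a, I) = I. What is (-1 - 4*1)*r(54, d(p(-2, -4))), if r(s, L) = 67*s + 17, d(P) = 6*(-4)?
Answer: -18175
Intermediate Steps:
d(P) = -24
r(s, L) = 17 + 67*s
(-1 - 4*1)*r(54, d(p(-2, -4))) = (-1 - 4*1)*(17 + 67*54) = (-1 - 4)*(17 + 3618) = -5*3635 = -18175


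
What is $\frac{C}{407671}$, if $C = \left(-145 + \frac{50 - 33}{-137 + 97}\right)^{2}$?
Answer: $\frac{33837489}{652273600} \approx 0.051876$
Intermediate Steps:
$C = \frac{33837489}{1600}$ ($C = \left(-145 + \frac{17}{-40}\right)^{2} = \left(-145 + 17 \left(- \frac{1}{40}\right)\right)^{2} = \left(-145 - \frac{17}{40}\right)^{2} = \left(- \frac{5817}{40}\right)^{2} = \frac{33837489}{1600} \approx 21148.0$)
$\frac{C}{407671} = \frac{33837489}{1600 \cdot 407671} = \frac{33837489}{1600} \cdot \frac{1}{407671} = \frac{33837489}{652273600}$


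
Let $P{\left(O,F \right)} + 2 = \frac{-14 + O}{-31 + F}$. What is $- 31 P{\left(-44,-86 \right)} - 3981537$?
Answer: $- \frac{465834373}{117} \approx -3.9815 \cdot 10^{6}$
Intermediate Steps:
$P{\left(O,F \right)} = -2 + \frac{-14 + O}{-31 + F}$
$- 31 P{\left(-44,-86 \right)} - 3981537 = - 31 \frac{48 - 44 - -172}{-31 - 86} - 3981537 = - 31 \frac{48 - 44 + 172}{-117} - 3981537 = - 31 \left(\left(- \frac{1}{117}\right) 176\right) - 3981537 = \left(-31\right) \left(- \frac{176}{117}\right) - 3981537 = \frac{5456}{117} - 3981537 = - \frac{465834373}{117}$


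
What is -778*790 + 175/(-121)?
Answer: -74369195/121 ≈ -6.1462e+5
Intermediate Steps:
-778*790 + 175/(-121) = -614620 + 175*(-1/121) = -614620 - 175/121 = -74369195/121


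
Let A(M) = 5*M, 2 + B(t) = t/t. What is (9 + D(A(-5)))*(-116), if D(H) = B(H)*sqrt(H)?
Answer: -1044 + 580*I ≈ -1044.0 + 580.0*I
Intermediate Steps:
B(t) = -1 (B(t) = -2 + t/t = -2 + 1 = -1)
D(H) = -sqrt(H)
(9 + D(A(-5)))*(-116) = (9 - sqrt(5*(-5)))*(-116) = (9 - sqrt(-25))*(-116) = (9 - 5*I)*(-116) = -1044 + 580*I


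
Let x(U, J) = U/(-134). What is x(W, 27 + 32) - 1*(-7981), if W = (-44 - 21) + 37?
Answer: 534741/67 ≈ 7981.2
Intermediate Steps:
W = -28 (W = -65 + 37 = -28)
x(U, J) = -U/134 (x(U, J) = U*(-1/134) = -U/134)
x(W, 27 + 32) - 1*(-7981) = -1/134*(-28) - 1*(-7981) = 14/67 + 7981 = 534741/67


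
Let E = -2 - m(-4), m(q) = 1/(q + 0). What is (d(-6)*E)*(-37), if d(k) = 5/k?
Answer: -1295/24 ≈ -53.958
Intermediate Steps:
m(q) = 1/q
E = -7/4 (E = -2 - 1/(-4) = -2 - 1*(-1/4) = -2 + 1/4 = -7/4 ≈ -1.7500)
(d(-6)*E)*(-37) = ((5/(-6))*(-7/4))*(-37) = ((5*(-1/6))*(-7/4))*(-37) = -5/6*(-7/4)*(-37) = (35/24)*(-37) = -1295/24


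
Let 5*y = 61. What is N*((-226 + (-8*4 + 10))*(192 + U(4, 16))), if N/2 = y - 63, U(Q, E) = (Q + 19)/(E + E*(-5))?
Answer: 9657461/2 ≈ 4.8287e+6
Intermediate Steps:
y = 61/5 (y = (1/5)*61 = 61/5 ≈ 12.200)
U(Q, E) = -(19 + Q)/(4*E) (U(Q, E) = (19 + Q)/(E - 5*E) = (19 + Q)/((-4*E)) = (19 + Q)*(-1/(4*E)) = -(19 + Q)/(4*E))
N = -508/5 (N = 2*(61/5 - 63) = 2*(-254/5) = -508/5 ≈ -101.60)
N*((-226 + (-8*4 + 10))*(192 + U(4, 16))) = -508*(-226 + (-8*4 + 10))*(192 + (1/4)*(-19 - 1*4)/16)/5 = -508*(-226 + (-32 + 10))*(192 + (1/4)*(1/16)*(-19 - 4))/5 = -508*(-226 - 22)*(192 + (1/4)*(1/16)*(-23))/5 = -(-125984)*(192 - 23/64)/5 = -(-125984)*12265/(5*64) = -508/5*(-380215/8) = 9657461/2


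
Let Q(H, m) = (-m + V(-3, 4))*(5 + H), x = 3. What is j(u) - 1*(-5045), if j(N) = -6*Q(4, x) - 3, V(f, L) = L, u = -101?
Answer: 4988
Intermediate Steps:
Q(H, m) = (4 - m)*(5 + H) (Q(H, m) = (-m + 4)*(5 + H) = (4 - m)*(5 + H))
j(N) = -57 (j(N) = -6*(20 - 5*3 + 4*4 - 1*4*3) - 3 = -6*(20 - 15 + 16 - 12) - 3 = -6*9 - 3 = -54 - 3 = -57)
j(u) - 1*(-5045) = -57 - 1*(-5045) = -57 + 5045 = 4988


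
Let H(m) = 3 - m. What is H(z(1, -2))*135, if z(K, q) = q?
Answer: 675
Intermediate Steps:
H(z(1, -2))*135 = (3 - 1*(-2))*135 = (3 + 2)*135 = 5*135 = 675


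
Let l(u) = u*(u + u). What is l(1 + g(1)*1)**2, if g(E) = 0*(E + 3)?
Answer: 4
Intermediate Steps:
g(E) = 0 (g(E) = 0*(3 + E) = 0)
l(u) = 2*u**2 (l(u) = u*(2*u) = 2*u**2)
l(1 + g(1)*1)**2 = (2*(1 + 0*1)**2)**2 = (2*(1 + 0)**2)**2 = (2*1**2)**2 = (2*1)**2 = 2**2 = 4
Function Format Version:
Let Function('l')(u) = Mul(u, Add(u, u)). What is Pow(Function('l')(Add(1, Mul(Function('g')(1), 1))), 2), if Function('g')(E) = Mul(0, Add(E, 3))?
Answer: 4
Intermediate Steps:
Function('g')(E) = 0 (Function('g')(E) = Mul(0, Add(3, E)) = 0)
Function('l')(u) = Mul(2, Pow(u, 2)) (Function('l')(u) = Mul(u, Mul(2, u)) = Mul(2, Pow(u, 2)))
Pow(Function('l')(Add(1, Mul(Function('g')(1), 1))), 2) = Pow(Mul(2, Pow(Add(1, Mul(0, 1)), 2)), 2) = Pow(Mul(2, Pow(Add(1, 0), 2)), 2) = Pow(Mul(2, Pow(1, 2)), 2) = Pow(Mul(2, 1), 2) = Pow(2, 2) = 4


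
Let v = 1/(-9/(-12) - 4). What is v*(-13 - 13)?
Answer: 8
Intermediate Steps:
v = -4/13 (v = 1/(-9*(-1/12) - 4) = 1/(3/4 - 4) = 1/(-13/4) = -4/13 ≈ -0.30769)
v*(-13 - 13) = -4*(-13 - 13)/13 = -4/13*(-26) = 8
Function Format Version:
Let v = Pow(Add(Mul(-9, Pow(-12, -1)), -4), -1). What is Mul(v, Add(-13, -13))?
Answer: 8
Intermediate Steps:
v = Rational(-4, 13) (v = Pow(Add(Mul(-9, Rational(-1, 12)), -4), -1) = Pow(Add(Rational(3, 4), -4), -1) = Pow(Rational(-13, 4), -1) = Rational(-4, 13) ≈ -0.30769)
Mul(v, Add(-13, -13)) = Mul(Rational(-4, 13), Add(-13, -13)) = Mul(Rational(-4, 13), -26) = 8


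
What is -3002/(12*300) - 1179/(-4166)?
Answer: -2065483/3749400 ≈ -0.55088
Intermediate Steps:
-3002/(12*300) - 1179/(-4166) = -3002/3600 - 1179*(-1/4166) = -3002*1/3600 + 1179/4166 = -1501/1800 + 1179/4166 = -2065483/3749400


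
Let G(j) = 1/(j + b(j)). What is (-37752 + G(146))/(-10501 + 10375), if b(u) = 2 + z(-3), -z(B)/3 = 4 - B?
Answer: 684929/2286 ≈ 299.62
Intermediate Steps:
z(B) = -12 + 3*B (z(B) = -3*(4 - B) = -12 + 3*B)
b(u) = -19 (b(u) = 2 + (-12 + 3*(-3)) = 2 + (-12 - 9) = 2 - 21 = -19)
G(j) = 1/(-19 + j) (G(j) = 1/(j - 19) = 1/(-19 + j))
(-37752 + G(146))/(-10501 + 10375) = (-37752 + 1/(-19 + 146))/(-10501 + 10375) = (-37752 + 1/127)/(-126) = (-37752 + 1/127)*(-1/126) = -4794503/127*(-1/126) = 684929/2286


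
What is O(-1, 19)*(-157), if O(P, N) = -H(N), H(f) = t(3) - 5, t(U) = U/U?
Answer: -628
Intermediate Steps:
t(U) = 1
H(f) = -4 (H(f) = 1 - 5 = -4)
O(P, N) = 4 (O(P, N) = -1*(-4) = 4)
O(-1, 19)*(-157) = 4*(-157) = -628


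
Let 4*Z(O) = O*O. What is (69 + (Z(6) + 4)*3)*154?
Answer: 16632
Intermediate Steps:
Z(O) = O²/4 (Z(O) = (O*O)/4 = O²/4)
(69 + (Z(6) + 4)*3)*154 = (69 + ((¼)*6² + 4)*3)*154 = (69 + ((¼)*36 + 4)*3)*154 = (69 + (9 + 4)*3)*154 = (69 + 13*3)*154 = (69 + 39)*154 = 108*154 = 16632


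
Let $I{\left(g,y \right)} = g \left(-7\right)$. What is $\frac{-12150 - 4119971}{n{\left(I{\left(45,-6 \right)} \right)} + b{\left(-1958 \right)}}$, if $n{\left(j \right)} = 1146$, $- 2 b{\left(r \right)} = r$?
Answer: $- \frac{4132121}{2125} \approx -1944.5$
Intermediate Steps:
$b{\left(r \right)} = - \frac{r}{2}$
$I{\left(g,y \right)} = - 7 g$
$\frac{-12150 - 4119971}{n{\left(I{\left(45,-6 \right)} \right)} + b{\left(-1958 \right)}} = \frac{-12150 - 4119971}{1146 - -979} = - \frac{4132121}{1146 + 979} = - \frac{4132121}{2125}$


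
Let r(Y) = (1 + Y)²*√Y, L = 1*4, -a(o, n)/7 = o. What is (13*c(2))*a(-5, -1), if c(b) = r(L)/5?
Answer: 4550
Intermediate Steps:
a(o, n) = -7*o
L = 4
r(Y) = √Y*(1 + Y)²
c(b) = 10 (c(b) = (√4*(1 + 4)²)/5 = (2*5²)*(⅕) = (2*25)*(⅕) = 50*(⅕) = 10)
(13*c(2))*a(-5, -1) = (13*10)*(-7*(-5)) = 130*35 = 4550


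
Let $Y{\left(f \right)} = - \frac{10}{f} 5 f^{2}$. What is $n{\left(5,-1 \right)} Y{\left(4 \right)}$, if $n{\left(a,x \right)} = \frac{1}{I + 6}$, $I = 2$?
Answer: $-25$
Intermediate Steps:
$n{\left(a,x \right)} = \frac{1}{8}$ ($n{\left(a,x \right)} = \frac{1}{2 + 6} = \frac{1}{8}$)
$Y{\left(f \right)} = - 50 f$
$n{\left(5,-1 \right)} Y{\left(4 \right)} = \frac{\left(-50\right) 4}{8} = \frac{1}{8} \left(-200\right) = -25$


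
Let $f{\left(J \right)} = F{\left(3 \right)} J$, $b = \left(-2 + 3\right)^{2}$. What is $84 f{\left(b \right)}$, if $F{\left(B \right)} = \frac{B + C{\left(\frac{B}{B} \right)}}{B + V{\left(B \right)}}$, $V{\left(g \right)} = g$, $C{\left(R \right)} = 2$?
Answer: $70$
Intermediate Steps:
$b = 1$ ($b = 1^{2} = 1$)
$F{\left(B \right)} = \frac{2 + B}{2 B}$ ($F{\left(B \right)} = \frac{B + 2}{B + B} = \frac{2 + B}{2 B}$)
$f{\left(J \right)} = \frac{5 J}{6}$ ($f{\left(J \right)} = \frac{2 + 3}{2 \cdot 3} J = \frac{1}{2} \cdot \frac{1}{3} \cdot 5 J = \frac{5 J}{6}$)
$84 f{\left(b \right)} = 84 \cdot \frac{5}{6} \cdot 1 = 84 \cdot \frac{5}{6} = 70$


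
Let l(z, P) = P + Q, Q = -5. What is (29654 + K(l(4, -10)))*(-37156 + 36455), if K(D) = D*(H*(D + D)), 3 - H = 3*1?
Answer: -20787454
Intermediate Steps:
H = 0 (H = 3 - 3 = 0)
l(z, P) = -5 + P (l(z, P) = P - 5 = -5 + P)
K(D) = 0 (K(D) = D*(0*(D + D)) = D*(0*(2*D)) = D*0 = 0)
(29654 + K(l(4, -10)))*(-37156 + 36455) = (29654 + 0)*(-37156 + 36455) = 29654*(-701) = -20787454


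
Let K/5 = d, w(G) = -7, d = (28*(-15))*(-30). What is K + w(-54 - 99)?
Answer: 62993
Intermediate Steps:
d = 12600 (d = -420*(-30) = 12600)
K = 63000 (K = 5*12600 = 63000)
K + w(-54 - 99) = 63000 - 7 = 62993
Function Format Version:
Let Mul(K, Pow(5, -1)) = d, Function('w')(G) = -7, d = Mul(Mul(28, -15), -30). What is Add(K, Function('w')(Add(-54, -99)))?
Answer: 62993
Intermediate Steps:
d = 12600 (d = Mul(-420, -30) = 12600)
K = 63000 (K = Mul(5, 12600) = 63000)
Add(K, Function('w')(Add(-54, -99))) = Add(63000, -7) = 62993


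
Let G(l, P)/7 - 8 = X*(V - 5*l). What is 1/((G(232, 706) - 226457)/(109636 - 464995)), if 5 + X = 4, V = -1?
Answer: 118453/72758 ≈ 1.6280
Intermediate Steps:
X = -1 (X = -5 + 4 = -1)
G(l, P) = 63 + 35*l (G(l, P) = 56 + 7*(-(-1 - 5*l)) = 56 + 7*(1 + 5*l) = 56 + (7 + 35*l) = 63 + 35*l)
1/((G(232, 706) - 226457)/(109636 - 464995)) = 1/(((63 + 35*232) - 226457)/(109636 - 464995)) = 1/(((63 + 8120) - 226457)/(-355359)) = 1/((8183 - 226457)*(-1/355359)) = 1/(-218274*(-1/355359)) = 1/(72758/118453) = 118453/72758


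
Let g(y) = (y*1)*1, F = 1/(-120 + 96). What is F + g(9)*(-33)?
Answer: -7129/24 ≈ -297.04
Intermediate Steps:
F = -1/24 (F = 1/(-24) = -1/24 ≈ -0.041667)
g(y) = y (g(y) = y*1 = y)
F + g(9)*(-33) = -1/24 + 9*(-33) = -1/24 - 297 = -7129/24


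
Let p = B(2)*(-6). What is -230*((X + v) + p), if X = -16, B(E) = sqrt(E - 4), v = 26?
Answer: -2300 + 1380*I*sqrt(2) ≈ -2300.0 + 1951.6*I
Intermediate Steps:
B(E) = sqrt(-4 + E)
p = -6*I*sqrt(2) (p = sqrt(-4 + 2)*(-6) = sqrt(-2)*(-6) = (I*sqrt(2))*(-6) = -6*I*sqrt(2) ≈ -8.4853*I)
-230*((X + v) + p) = -230*((-16 + 26) - 6*I*sqrt(2)) = -230*(10 - 6*I*sqrt(2)) = -2300 + 1380*I*sqrt(2)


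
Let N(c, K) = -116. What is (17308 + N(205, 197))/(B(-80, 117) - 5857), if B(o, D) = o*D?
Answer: -17192/15217 ≈ -1.1298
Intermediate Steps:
B(o, D) = D*o
(17308 + N(205, 197))/(B(-80, 117) - 5857) = (17308 - 116)/(117*(-80) - 5857) = 17192/(-9360 - 5857) = 17192/(-15217) = 17192*(-1/15217) = -17192/15217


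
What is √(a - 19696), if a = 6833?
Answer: I*√12863 ≈ 113.42*I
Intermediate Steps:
√(a - 19696) = √(6833 - 19696) = √(-12863) = I*√12863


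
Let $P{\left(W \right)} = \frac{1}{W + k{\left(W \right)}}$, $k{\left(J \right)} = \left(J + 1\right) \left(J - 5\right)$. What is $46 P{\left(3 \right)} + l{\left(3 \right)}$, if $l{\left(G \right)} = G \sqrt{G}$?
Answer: $- \frac{46}{5} + 3 \sqrt{3} \approx -4.0038$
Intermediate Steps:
$k{\left(J \right)} = \left(1 + J\right) \left(-5 + J\right)$
$l{\left(G \right)} = G^{\frac{3}{2}}$
$P{\left(W \right)} = \frac{1}{-5 + W^{2} - 3 W}$ ($P{\left(W \right)} = \frac{1}{W - \left(5 - W^{2} + 4 W\right)} = \frac{1}{-5 + W^{2} - 3 W}$)
$46 P{\left(3 \right)} + l{\left(3 \right)} = \frac{46}{-5 + 3^{2} - 9} + 3^{\frac{3}{2}} = \frac{46}{-5 + 9 - 9} + 3 \sqrt{3} = \frac{46}{-5} + 3 \sqrt{3} = 46 \left(- \frac{1}{5}\right) + 3 \sqrt{3} = - \frac{46}{5} + 3 \sqrt{3}$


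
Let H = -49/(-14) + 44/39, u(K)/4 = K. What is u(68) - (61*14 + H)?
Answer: -45757/78 ≈ -586.63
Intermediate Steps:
u(K) = 4*K
H = 361/78 (H = -49*(-1/14) + 44*(1/39) = 7/2 + 44/39 = 361/78 ≈ 4.6282)
u(68) - (61*14 + H) = 4*68 - (61*14 + 361/78) = 272 - (854 + 361/78) = 272 - 1*66973/78 = 272 - 66973/78 = -45757/78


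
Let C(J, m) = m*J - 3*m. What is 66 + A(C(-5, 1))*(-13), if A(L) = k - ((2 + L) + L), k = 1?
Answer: -129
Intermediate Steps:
C(J, m) = -3*m + J*m (C(J, m) = J*m - 3*m = -3*m + J*m)
A(L) = -1 - 2*L (A(L) = 1 - ((2 + L) + L) = 1 - (2 + 2*L) = 1 + (-2 - 2*L) = -1 - 2*L)
66 + A(C(-5, 1))*(-13) = 66 + (-1 - 2*(-3 - 5))*(-13) = 66 + (-1 - 2*(-8))*(-13) = 66 + (-1 + 16)*(-13) = 66 + 15*(-13) = 66 - 195 = -129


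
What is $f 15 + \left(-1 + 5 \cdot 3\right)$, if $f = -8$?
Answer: $-106$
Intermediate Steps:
$f 15 + \left(-1 + 5 \cdot 3\right) = \left(-8\right) 15 + \left(-1 + 5 \cdot 3\right) = -120 + \left(-1 + 15\right) = -120 + 14 = -106$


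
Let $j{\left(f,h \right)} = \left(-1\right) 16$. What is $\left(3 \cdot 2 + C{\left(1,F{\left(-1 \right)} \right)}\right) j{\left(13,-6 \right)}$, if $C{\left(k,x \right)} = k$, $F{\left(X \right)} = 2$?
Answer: $-112$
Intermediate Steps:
$j{\left(f,h \right)} = -16$
$\left(3 \cdot 2 + C{\left(1,F{\left(-1 \right)} \right)}\right) j{\left(13,-6 \right)} = \left(3 \cdot 2 + 1\right) \left(-16\right) = \left(6 + 1\right) \left(-16\right) = 7 \left(-16\right) = -112$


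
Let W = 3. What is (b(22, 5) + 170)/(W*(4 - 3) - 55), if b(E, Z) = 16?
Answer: -93/26 ≈ -3.5769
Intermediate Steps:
(b(22, 5) + 170)/(W*(4 - 3) - 55) = (16 + 170)/(3*(4 - 3) - 55) = 186/(3*1 - 55) = 186/(3 - 55) = 186/(-52) = 186*(-1/52) = -93/26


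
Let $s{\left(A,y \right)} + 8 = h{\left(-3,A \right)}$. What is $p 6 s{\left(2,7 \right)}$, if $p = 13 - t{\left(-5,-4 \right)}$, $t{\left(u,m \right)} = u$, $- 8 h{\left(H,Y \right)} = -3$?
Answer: $- \frac{1647}{2} \approx -823.5$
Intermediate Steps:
$h{\left(H,Y \right)} = \frac{3}{8}$ ($h{\left(H,Y \right)} = \left(- \frac{1}{8}\right) \left(-3\right) = \frac{3}{8}$)
$s{\left(A,y \right)} = - \frac{61}{8}$ ($s{\left(A,y \right)} = -8 + \frac{3}{8} = - \frac{61}{8}$)
$p = 18$ ($p = 13 - -5 = 13 + 5 = 18$)
$p 6 s{\left(2,7 \right)} = 18 \cdot 6 \left(- \frac{61}{8}\right) = 108 \left(- \frac{61}{8}\right) = - \frac{1647}{2}$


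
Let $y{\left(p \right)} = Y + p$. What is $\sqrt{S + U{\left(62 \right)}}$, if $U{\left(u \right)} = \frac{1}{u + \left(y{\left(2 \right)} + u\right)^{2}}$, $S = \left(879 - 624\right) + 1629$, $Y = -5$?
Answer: $\frac{\sqrt{23649571059}}{3543} \approx 43.405$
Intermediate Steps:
$y{\left(p \right)} = -5 + p$
$S = 1884$ ($S = \left(879 - 624\right) + 1629 = 255 + 1629 = 1884$)
$U{\left(u \right)} = \frac{1}{u + \left(-3 + u\right)^{2}}$ ($U{\left(u \right)} = \frac{1}{u + \left(\left(-5 + 2\right) + u\right)^{2}} = \frac{1}{u + \left(-3 + u\right)^{2}}$)
$\sqrt{S + U{\left(62 \right)}} = \sqrt{1884 + \frac{1}{62 + \left(-3 + 62\right)^{2}}} = \sqrt{1884 + \frac{1}{62 + 59^{2}}} = \sqrt{1884 + \frac{1}{62 + 3481}} = \sqrt{1884 + \frac{1}{3543}} = \sqrt{\frac{6675013}{3543}} = \frac{\sqrt{23649571059}}{3543}$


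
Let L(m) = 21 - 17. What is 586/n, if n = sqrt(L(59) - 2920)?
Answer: -293*I/27 ≈ -10.852*I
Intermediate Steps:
L(m) = 4
n = 54*I (n = sqrt(4 - 2920) = sqrt(-2916) = 54*I ≈ 54.0*I)
586/n = 586/((54*I)) = 586*(-I/54) = -293*I/27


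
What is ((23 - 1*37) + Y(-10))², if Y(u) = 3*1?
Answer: 121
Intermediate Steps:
Y(u) = 3
((23 - 1*37) + Y(-10))² = ((23 - 1*37) + 3)² = ((23 - 37) + 3)² = (-14 + 3)² = (-11)² = 121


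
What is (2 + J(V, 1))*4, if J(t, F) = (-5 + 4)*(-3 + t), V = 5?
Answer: 0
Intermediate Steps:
J(t, F) = 3 - t (J(t, F) = -(-3 + t) = 3 - t)
(2 + J(V, 1))*4 = (2 + (3 - 1*5))*4 = (2 + (3 - 5))*4 = (2 - 2)*4 = 0*4 = 0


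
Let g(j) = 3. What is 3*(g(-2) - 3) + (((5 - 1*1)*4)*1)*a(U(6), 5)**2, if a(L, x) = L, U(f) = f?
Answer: 576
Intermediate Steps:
3*(g(-2) - 3) + (((5 - 1*1)*4)*1)*a(U(6), 5)**2 = 3*(3 - 3) + (((5 - 1*1)*4)*1)*6**2 = 3*0 + (((5 - 1)*4)*1)*36 = 0 + ((4*4)*1)*36 = 0 + (16*1)*36 = 0 + 16*36 = 0 + 576 = 576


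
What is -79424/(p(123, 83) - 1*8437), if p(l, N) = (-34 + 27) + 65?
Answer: 79424/8379 ≈ 9.4789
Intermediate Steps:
p(l, N) = 58 (p(l, N) = -7 + 65 = 58)
-79424/(p(123, 83) - 1*8437) = -79424/(58 - 1*8437) = -79424/(58 - 8437) = -79424/(-8379) = -79424*(-1/8379) = 79424/8379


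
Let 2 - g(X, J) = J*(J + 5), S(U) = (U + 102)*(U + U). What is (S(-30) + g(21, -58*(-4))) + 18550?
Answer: -40752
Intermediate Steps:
S(U) = 2*U*(102 + U) (S(U) = (102 + U)*(2*U) = 2*U*(102 + U))
g(X, J) = 2 - J*(5 + J) (g(X, J) = 2 - J*(J + 5) = 2 - J*(5 + J))
(S(-30) + g(21, -58*(-4))) + 18550 = (2*(-30)*(102 - 30) + (2 - (-58*(-4))² - (-290)*(-4))) + 18550 = (2*(-30)*72 + (2 - 1*232² - 5*232)) + 18550 = (-4320 + (2 - 1*53824 - 1160)) + 18550 = (-4320 + (2 - 53824 - 1160)) + 18550 = (-4320 - 54982) + 18550 = -59302 + 18550 = -40752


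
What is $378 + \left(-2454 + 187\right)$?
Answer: $-1889$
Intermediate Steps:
$378 + \left(-2454 + 187\right) = 378 - 2267 = -1889$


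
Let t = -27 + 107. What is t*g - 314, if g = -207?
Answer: -16874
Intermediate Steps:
t = 80
t*g - 314 = 80*(-207) - 314 = -16560 - 314 = -16874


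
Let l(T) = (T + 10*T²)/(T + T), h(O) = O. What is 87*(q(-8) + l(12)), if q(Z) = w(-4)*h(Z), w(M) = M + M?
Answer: 21663/2 ≈ 10832.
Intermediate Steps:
w(M) = 2*M
l(T) = (T + 10*T²)/(2*T) (l(T) = (T + 10*T²)/((2*T)) = (T + 10*T²)*(1/(2*T)) = (T + 10*T²)/(2*T))
q(Z) = -8*Z (q(Z) = (2*(-4))*Z = -8*Z)
87*(q(-8) + l(12)) = 87*(-8*(-8) + (½ + 5*12)) = 87*(64 + (½ + 60)) = 87*(64 + 121/2) = 87*(249/2) = 21663/2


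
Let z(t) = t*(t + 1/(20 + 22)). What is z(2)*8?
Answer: 680/21 ≈ 32.381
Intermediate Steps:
z(t) = t*(1/42 + t) (z(t) = t*(t + 1/42) = t*(1/42 + t))
z(2)*8 = (2*(1/42 + 2))*8 = (2*(85/42))*8 = (85/21)*8 = 680/21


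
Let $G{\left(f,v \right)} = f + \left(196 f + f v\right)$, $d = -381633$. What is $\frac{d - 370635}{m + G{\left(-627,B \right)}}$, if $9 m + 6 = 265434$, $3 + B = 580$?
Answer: $\frac{376134}{227903} \approx 1.6504$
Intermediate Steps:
$B = 577$ ($B = -3 + 580 = 577$)
$m = 29492$ ($m = - \frac{2}{3} + \frac{1}{9} \cdot 265434 = - \frac{2}{3} + \frac{88478}{3} = 29492$)
$G{\left(f,v \right)} = 197 f + f v$
$\frac{d - 370635}{m + G{\left(-627,B \right)}} = \frac{-381633 - 370635}{29492 - 627 \left(197 + 577\right)} = - \frac{752268}{29492 - 485298} = - \frac{752268}{-455806} = \left(-752268\right) \left(- \frac{1}{455806}\right) = \frac{376134}{227903}$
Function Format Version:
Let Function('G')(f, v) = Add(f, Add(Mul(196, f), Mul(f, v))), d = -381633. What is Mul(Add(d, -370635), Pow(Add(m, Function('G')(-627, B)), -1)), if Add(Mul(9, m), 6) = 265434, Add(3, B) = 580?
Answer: Rational(376134, 227903) ≈ 1.6504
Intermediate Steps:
B = 577 (B = Add(-3, 580) = 577)
m = 29492 (m = Add(Rational(-2, 3), Mul(Rational(1, 9), 265434)) = Add(Rational(-2, 3), Rational(88478, 3)) = 29492)
Function('G')(f, v) = Add(Mul(197, f), Mul(f, v))
Mul(Add(d, -370635), Pow(Add(m, Function('G')(-627, B)), -1)) = Mul(Add(-381633, -370635), Pow(Add(29492, Mul(-627, Add(197, 577))), -1)) = Mul(-752268, Pow(Add(29492, Mul(-627, 774)), -1)) = Mul(-752268, Pow(Add(29492, -485298), -1)) = Mul(-752268, Pow(-455806, -1)) = Mul(-752268, Rational(-1, 455806)) = Rational(376134, 227903)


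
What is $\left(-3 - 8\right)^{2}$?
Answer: $121$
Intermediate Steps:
$\left(-3 - 8\right)^{2} = \left(-11\right)^{2} = 121$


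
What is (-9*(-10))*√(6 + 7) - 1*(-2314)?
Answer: 2314 + 90*√13 ≈ 2638.5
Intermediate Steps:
(-9*(-10))*√(6 + 7) - 1*(-2314) = 90*√13 + 2314 = 2314 + 90*√13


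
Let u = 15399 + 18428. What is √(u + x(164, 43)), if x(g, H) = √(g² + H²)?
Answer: √(33827 + √28745) ≈ 184.38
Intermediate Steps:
x(g, H) = √(H² + g²)
u = 33827
√(u + x(164, 43)) = √(33827 + √(43² + 164²)) = √(33827 + √(1849 + 26896)) = √(33827 + √28745)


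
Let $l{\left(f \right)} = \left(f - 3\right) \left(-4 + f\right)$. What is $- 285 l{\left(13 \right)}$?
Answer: $-25650$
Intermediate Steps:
$l{\left(f \right)} = \left(-4 + f\right) \left(-3 + f\right)$ ($l{\left(f \right)} = \left(-3 + f\right) \left(-4 + f\right) = \left(-4 + f\right) \left(-3 + f\right)$)
$- 285 l{\left(13 \right)} = - 285 \left(12 + 13^{2} - 91\right) = - 285 \left(12 + 169 - 91\right) = \left(-285\right) 90 = -25650$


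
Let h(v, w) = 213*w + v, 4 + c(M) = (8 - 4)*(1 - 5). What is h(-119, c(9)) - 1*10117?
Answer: -14496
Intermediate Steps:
c(M) = -20 (c(M) = -4 + (8 - 4)*(1 - 5) = -4 + 4*(-4) = -4 - 16 = -20)
h(v, w) = v + 213*w
h(-119, c(9)) - 1*10117 = (-119 + 213*(-20)) - 1*10117 = (-119 - 4260) - 10117 = -4379 - 10117 = -14496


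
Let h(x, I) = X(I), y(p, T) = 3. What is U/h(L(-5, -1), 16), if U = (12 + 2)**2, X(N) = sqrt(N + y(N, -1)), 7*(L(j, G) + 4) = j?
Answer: 196*sqrt(19)/19 ≈ 44.965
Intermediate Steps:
L(j, G) = -4 + j/7
X(N) = sqrt(3 + N) (X(N) = sqrt(N + 3) = sqrt(3 + N))
h(x, I) = sqrt(3 + I)
U = 196 (U = 14**2 = 196)
U/h(L(-5, -1), 16) = 196/(sqrt(3 + 16)) = 196/(sqrt(19)) = 196*(sqrt(19)/19) = 196*sqrt(19)/19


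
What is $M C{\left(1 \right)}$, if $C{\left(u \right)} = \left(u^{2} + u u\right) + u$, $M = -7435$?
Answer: $-22305$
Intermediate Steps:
$C{\left(u \right)} = u + 2 u^{2}$ ($C{\left(u \right)} = \left(u^{2} + u^{2}\right) + u = 2 u^{2} + u = u + 2 u^{2}$)
$M C{\left(1 \right)} = - 7435 \cdot 1 \left(1 + 2 \cdot 1\right) = - 7435 \cdot 1 \left(1 + 2\right) = - 7435 \cdot 1 \cdot 3 = \left(-7435\right) 3 = -22305$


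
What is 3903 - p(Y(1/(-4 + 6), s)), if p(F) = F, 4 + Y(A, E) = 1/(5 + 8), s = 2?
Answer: 50790/13 ≈ 3906.9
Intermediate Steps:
Y(A, E) = -51/13 (Y(A, E) = -4 + 1/(5 + 8) = -4 + 1/13 = -51/13)
3903 - p(Y(1/(-4 + 6), s)) = 3903 - 1*(-51/13) = 3903 + 51/13 = 50790/13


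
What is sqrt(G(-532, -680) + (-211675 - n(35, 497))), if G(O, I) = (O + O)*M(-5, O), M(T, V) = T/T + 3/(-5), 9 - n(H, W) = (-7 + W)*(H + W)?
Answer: 2*sqrt(303565)/5 ≈ 220.39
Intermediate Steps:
n(H, W) = 9 - (-7 + W)*(H + W)
M(T, V) = 2/5 (M(T, V) = 1 + 3*(-1/5) = 1 - 3/5 = 2/5)
G(O, I) = 4*O/5 (G(O, I) = (O + O)*(2/5) = (2*O)*(2/5) = 4*O/5)
sqrt(G(-532, -680) + (-211675 - n(35, 497))) = sqrt((4/5)*(-532) + (-211675 - (9 - 1*497**2 + 7*35 + 7*497 - 1*35*497))) = sqrt(-2128/5 + (-211675 - (9 - 1*247009 + 245 + 3479 - 17395))) = sqrt(-2128/5 + (-211675 - (9 - 247009 + 245 + 3479 - 17395))) = sqrt(-2128/5 + (-211675 - 1*(-260671))) = sqrt(-2128/5 + (-211675 + 260671)) = sqrt(-2128/5 + 48996) = sqrt(242852/5) = 2*sqrt(303565)/5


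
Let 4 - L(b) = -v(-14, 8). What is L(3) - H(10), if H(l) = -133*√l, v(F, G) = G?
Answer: 12 + 133*√10 ≈ 432.58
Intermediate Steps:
L(b) = 12 (L(b) = 4 - (-1)*8 = 4 - 1*(-8) = 4 + 8 = 12)
L(3) - H(10) = 12 - (-133)*√10 = 12 + 133*√10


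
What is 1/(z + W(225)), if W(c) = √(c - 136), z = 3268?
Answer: 3268/10679735 - √89/10679735 ≈ 0.00030512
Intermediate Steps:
W(c) = √(-136 + c)
1/(z + W(225)) = 1/(3268 + √(-136 + 225)) = 1/(3268 + √89)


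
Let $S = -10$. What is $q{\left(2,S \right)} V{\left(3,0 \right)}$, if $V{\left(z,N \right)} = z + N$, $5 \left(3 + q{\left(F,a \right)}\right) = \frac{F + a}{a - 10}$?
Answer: $- \frac{219}{25} \approx -8.76$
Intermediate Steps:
$q{\left(F,a \right)} = -3 + \frac{F + a}{5 \left(-10 + a\right)}$ ($q{\left(F,a \right)} = -3 + \frac{\left(F + a\right) \frac{1}{a - 10}}{5} = -3 + \frac{\left(F + a\right) \frac{1}{-10 + a}}{5} = -3 + \frac{\frac{1}{-10 + a} \left(F + a\right)}{5} = -3 + \frac{F + a}{5 \left(-10 + a\right)}$)
$V{\left(z,N \right)} = N + z$
$q{\left(2,S \right)} V{\left(3,0 \right)} = \frac{150 + 2 - -140}{5 \left(-10 - 10\right)} \left(0 + 3\right) = \frac{150 + 2 + 140}{5 \left(-20\right)} 3 = \frac{1}{5} \left(- \frac{1}{20}\right) 292 \cdot 3 = \left(- \frac{73}{25}\right) 3 = - \frac{219}{25}$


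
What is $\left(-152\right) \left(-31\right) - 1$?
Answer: $4711$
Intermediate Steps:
$\left(-152\right) \left(-31\right) - 1 = 4712 - 1 = 4711$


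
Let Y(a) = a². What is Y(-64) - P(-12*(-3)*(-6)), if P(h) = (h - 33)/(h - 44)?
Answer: 1064711/260 ≈ 4095.0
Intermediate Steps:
P(h) = (-33 + h)/(-44 + h)
Y(-64) - P(-12*(-3)*(-6)) = (-64)² - (-33 - 12*(-3)*(-6))/(-44 - 12*(-3)*(-6)) = 4096 - (-33 - 3*(-12)*(-6))/(-44 - 3*(-12)*(-6)) = 4096 - (-33 + 36*(-6))/(-44 + 36*(-6)) = 4096 - (-33 - 216)/(-44 - 216) = 4096 - (-249)/(-260) = 4096 - (-1)*(-249)/260 = 4096 - 1*249/260 = 4096 - 249/260 = 1064711/260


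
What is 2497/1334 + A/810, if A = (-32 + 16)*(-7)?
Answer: 1085989/540270 ≈ 2.0101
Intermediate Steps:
A = 112 (A = -16*(-7) = 112)
2497/1334 + A/810 = 2497/1334 + 112/810 = 2497*(1/1334) + 112*(1/810) = 2497/1334 + 56/405 = 1085989/540270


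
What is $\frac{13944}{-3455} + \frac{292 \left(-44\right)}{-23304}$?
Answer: $- \frac{35070142}{10064415} \approx -3.4846$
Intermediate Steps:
$\frac{13944}{-3455} + \frac{292 \left(-44\right)}{-23304} = 13944 \left(- \frac{1}{3455}\right) - - \frac{1606}{2913} = - \frac{13944}{3455} + \frac{1606}{2913} = - \frac{35070142}{10064415}$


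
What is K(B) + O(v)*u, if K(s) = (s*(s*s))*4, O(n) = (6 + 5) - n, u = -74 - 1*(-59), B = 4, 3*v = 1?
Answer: 96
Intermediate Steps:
v = ⅓ (v = (⅓)*1 = ⅓ ≈ 0.33333)
u = -15 (u = -74 + 59 = -15)
O(n) = 11 - n
K(s) = 4*s³ (K(s) = (s*s²)*4 = s³*4 = 4*s³)
K(B) + O(v)*u = 4*4³ + (11 - 1*⅓)*(-15) = 4*64 + (11 - ⅓)*(-15) = 256 + (32/3)*(-15) = 256 - 160 = 96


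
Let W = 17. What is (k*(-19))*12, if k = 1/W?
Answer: -228/17 ≈ -13.412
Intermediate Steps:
k = 1/17 ≈ 0.058824
(k*(-19))*12 = ((1/17)*(-19))*12 = -19/17*12 = -228/17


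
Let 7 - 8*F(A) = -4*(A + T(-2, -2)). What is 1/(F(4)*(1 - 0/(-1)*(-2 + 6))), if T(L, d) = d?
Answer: 8/15 ≈ 0.53333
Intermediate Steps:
F(A) = -⅛ + A/2 (F(A) = 7/8 - (-1)*(A - 2)/2 = 7/8 - (-1)*(-2 + A)/2 = 7/8 - (8 - 4*A)/8 = 7/8 + (-1 + A/2) = -⅛ + A/2)
1/(F(4)*(1 - 0/(-1)*(-2 + 6))) = 1/((-⅛ + (½)*4)*(1 - 0/(-1)*(-2 + 6))) = 1/((-⅛ + 2)*(1 - 0*(-1)*4)) = 1/(15*(1 - 0*4)/8) = 1/(15*(1 - 1*0)/8) = 1/(15*(1 + 0)/8) = 1/((15/8)*1) = 1/(15/8) = 8/15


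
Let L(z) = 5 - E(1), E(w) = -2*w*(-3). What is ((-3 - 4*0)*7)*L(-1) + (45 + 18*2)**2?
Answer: 6582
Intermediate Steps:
E(w) = 6*w
L(z) = -1 (L(z) = 5 - 6 = -1)
((-3 - 4*0)*7)*L(-1) + (45 + 18*2)**2 = ((-3 - 4*0)*7)*(-1) + (45 + 18*2)**2 = ((-3 + 0)*7)*(-1) + (45 + 36)**2 = -3*7*(-1) + 81**2 = -21*(-1) + 6561 = 21 + 6561 = 6582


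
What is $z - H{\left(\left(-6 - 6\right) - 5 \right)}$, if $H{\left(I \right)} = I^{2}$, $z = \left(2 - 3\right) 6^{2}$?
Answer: $-325$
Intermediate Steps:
$z = -36$ ($z = \left(-1\right) 36 = -36$)
$z - H{\left(\left(-6 - 6\right) - 5 \right)} = -36 - \left(\left(-6 - 6\right) - 5\right)^{2} = -36 - \left(-12 - 5\right)^{2} = -36 - \left(-17\right)^{2} = -36 - 289 = -325$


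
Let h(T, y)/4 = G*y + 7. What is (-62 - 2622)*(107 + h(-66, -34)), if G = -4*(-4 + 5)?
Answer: -1822436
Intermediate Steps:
G = -4 (G = -4*1 = -4)
h(T, y) = 28 - 16*y (h(T, y) = 4*(-4*y + 7) = 4*(7 - 4*y) = 28 - 16*y)
(-62 - 2622)*(107 + h(-66, -34)) = (-62 - 2622)*(107 + (28 - 16*(-34))) = -2684*(107 + (28 + 544)) = -2684*(107 + 572) = -2684*679 = -1822436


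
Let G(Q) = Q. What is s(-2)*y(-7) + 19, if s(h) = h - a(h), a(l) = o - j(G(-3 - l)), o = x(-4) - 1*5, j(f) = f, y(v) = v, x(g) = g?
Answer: -23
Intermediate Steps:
o = -9 (o = -4 - 1*5 = -4 - 5 = -9)
a(l) = -6 + l (a(l) = -9 - (-3 - l) = -9 + (3 + l) = -6 + l)
s(h) = 6 (s(h) = h - (-6 + h) = h + (6 - h) = 6)
s(-2)*y(-7) + 19 = 6*(-7) + 19 = -42 + 19 = -23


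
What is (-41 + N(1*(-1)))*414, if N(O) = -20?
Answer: -25254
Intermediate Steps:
(-41 + N(1*(-1)))*414 = (-41 - 20)*414 = -61*414 = -25254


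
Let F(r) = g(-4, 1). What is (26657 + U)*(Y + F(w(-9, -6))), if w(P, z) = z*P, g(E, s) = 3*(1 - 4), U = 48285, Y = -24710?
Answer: -1852491298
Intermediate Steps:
g(E, s) = -9 (g(E, s) = 3*(-3) = -9)
w(P, z) = P*z
F(r) = -9
(26657 + U)*(Y + F(w(-9, -6))) = (26657 + 48285)*(-24710 - 9) = 74942*(-24719) = -1852491298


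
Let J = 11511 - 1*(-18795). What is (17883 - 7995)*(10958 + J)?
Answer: 408018432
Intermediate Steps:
J = 30306 (J = 11511 + 18795 = 30306)
(17883 - 7995)*(10958 + J) = (17883 - 7995)*(10958 + 30306) = 9888*41264 = 408018432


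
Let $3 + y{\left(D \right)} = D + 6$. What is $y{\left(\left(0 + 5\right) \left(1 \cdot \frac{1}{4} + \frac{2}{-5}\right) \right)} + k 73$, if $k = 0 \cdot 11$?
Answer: $\frac{9}{4} \approx 2.25$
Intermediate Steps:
$k = 0$
$y{\left(D \right)} = 3 + D$ ($y{\left(D \right)} = -3 + \left(D + 6\right) = -3 + \left(6 + D\right) = 3 + D$)
$y{\left(\left(0 + 5\right) \left(1 \cdot \frac{1}{4} + \frac{2}{-5}\right) \right)} + k 73 = \left(3 + \left(0 + 5\right) \left(1 \cdot \frac{1}{4} + \frac{2}{-5}\right)\right) + 0 \cdot 73 = \left(3 + 5 \left(1 \cdot \frac{1}{4} + 2 \left(- \frac{1}{5}\right)\right)\right) + 0 = \left(3 + 5 \left(\frac{1}{4} - \frac{2}{5}\right)\right) + 0 = \left(3 + 5 \left(- \frac{3}{20}\right)\right) + 0 = \left(3 - \frac{3}{4}\right) + 0 = \frac{9}{4} + 0 = \frac{9}{4}$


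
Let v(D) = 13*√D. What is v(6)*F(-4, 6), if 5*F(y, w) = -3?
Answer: -39*√6/5 ≈ -19.106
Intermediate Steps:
F(y, w) = -⅗ (F(y, w) = (⅕)*(-3) = -⅗)
v(6)*F(-4, 6) = (13*√6)*(-⅗) = -39*√6/5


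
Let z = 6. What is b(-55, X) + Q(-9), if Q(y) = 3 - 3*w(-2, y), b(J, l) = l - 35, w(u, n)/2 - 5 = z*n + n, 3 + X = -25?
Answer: 288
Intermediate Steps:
X = -28 (X = -3 - 25 = -28)
w(u, n) = 10 + 14*n (w(u, n) = 10 + 2*(6*n + n) = 10 + 2*(7*n) = 10 + 14*n)
b(J, l) = -35 + l
Q(y) = -27 - 42*y (Q(y) = 3 - 3*(10 + 14*y) = 3 + (-30 - 42*y) = -27 - 42*y)
b(-55, X) + Q(-9) = (-35 - 28) + (-27 - 42*(-9)) = -63 + (-27 + 378) = -63 + 351 = 288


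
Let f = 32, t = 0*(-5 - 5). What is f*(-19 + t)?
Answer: -608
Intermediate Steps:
t = 0 (t = 0*(-10) = 0)
f*(-19 + t) = 32*(-19 + 0) = 32*(-19) = -608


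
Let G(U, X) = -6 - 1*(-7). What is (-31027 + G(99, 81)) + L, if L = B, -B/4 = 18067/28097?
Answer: -871809790/28097 ≈ -31029.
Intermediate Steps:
G(U, X) = 1 (G(U, X) = -6 + 7 = 1)
B = -72268/28097 ≈ -2.5721
L = -72268/28097 ≈ -2.5721
(-31027 + G(99, 81)) + L = (-31027 + 1) - 72268/28097 = -31026 - 72268/28097 = -871809790/28097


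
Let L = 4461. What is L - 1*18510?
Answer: -14049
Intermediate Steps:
L - 1*18510 = 4461 - 1*18510 = 4461 - 18510 = -14049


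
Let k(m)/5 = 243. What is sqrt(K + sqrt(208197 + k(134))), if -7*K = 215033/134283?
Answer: sqrt(-14273493 + 374365206*sqrt(5817))/7899 ≈ 21.387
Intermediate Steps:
K = -1807/7899 (K = -30719/134283 = -1/7*12649/7899 = -1807/7899 ≈ -0.22876)
k(m) = 1215 (k(m) = 5*243 = 1215)
sqrt(K + sqrt(208197 + k(134))) = sqrt(-1807/7899 + sqrt(208197 + 1215)) = sqrt(-1807/7899 + sqrt(209412)) = sqrt(-1807/7899 + 6*sqrt(5817))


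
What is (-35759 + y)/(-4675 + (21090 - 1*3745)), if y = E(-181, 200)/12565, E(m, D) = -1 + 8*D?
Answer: -224655118/79599275 ≈ -2.8223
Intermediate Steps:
y = 1599/12565 (y = (-1 + 8*200)/12565 = (-1 + 1600)*(1/12565) = 1599*(1/12565) = 1599/12565 ≈ 0.12726)
(-35759 + y)/(-4675 + (21090 - 1*3745)) = (-35759 + 1599/12565)/(-4675 + (21090 - 1*3745)) = -449310236/(12565*(-4675 + (21090 - 3745))) = -449310236/(12565*(-4675 + 17345)) = -449310236/12565/12670 = -449310236/12565*1/12670 = -224655118/79599275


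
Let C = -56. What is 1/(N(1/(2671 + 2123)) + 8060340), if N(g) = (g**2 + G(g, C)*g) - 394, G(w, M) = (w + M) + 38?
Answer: 11491218/92618596511083 ≈ 1.2407e-7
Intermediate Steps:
G(w, M) = 38 + M + w (G(w, M) = (M + w) + 38 = 38 + M + w)
N(g) = -394 + g**2 + g*(-18 + g) (N(g) = (g**2 + (38 - 56 + g)*g) - 394 = (g**2 + (-18 + g)*g) - 394 = (g**2 + g*(-18 + g)) - 394 = -394 + g**2 + g*(-18 + g))
1/(N(1/(2671 + 2123)) + 8060340) = 1/((-394 + (1/(2671 + 2123))**2 + (-18 + 1/(2671 + 2123))/(2671 + 2123)) + 8060340) = 1/((-394 + (1/4794)**2 + (-18 + 1/4794)/4794) + 8060340) = 1/((-394 + 1/22982436 + (1/4794)*(-86291/4794)) + 8060340) = 1/((-394 + 1/22982436 - 86291/22982436) + 8060340) = 1/(-4527583037/11491218 + 8060340) = 1/(92618596511083/11491218) = 11491218/92618596511083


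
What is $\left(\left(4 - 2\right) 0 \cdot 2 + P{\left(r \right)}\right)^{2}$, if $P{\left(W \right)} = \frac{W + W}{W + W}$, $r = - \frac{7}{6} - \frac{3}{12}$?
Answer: $1$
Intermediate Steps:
$r = - \frac{17}{12}$ ($r = \left(-7\right) \frac{1}{6} - \frac{1}{4} = - \frac{7}{6} - \frac{1}{4} = - \frac{17}{12} \approx -1.4167$)
$P{\left(W \right)} = 1$ ($P{\left(W \right)} = \frac{2 W}{2 W} = 2 W \frac{1}{2 W} = 1$)
$\left(\left(4 - 2\right) 0 \cdot 2 + P{\left(r \right)}\right)^{2} = \left(\left(4 - 2\right) 0 \cdot 2 + 1\right)^{2} = \left(2 \cdot 0 \cdot 2 + 1\right)^{2} = \left(0 \cdot 2 + 1\right)^{2} = \left(0 + 1\right)^{2} = 1^{2} = 1$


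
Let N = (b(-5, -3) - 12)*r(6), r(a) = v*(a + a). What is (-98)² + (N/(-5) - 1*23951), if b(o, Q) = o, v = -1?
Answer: -71939/5 ≈ -14388.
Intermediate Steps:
r(a) = -2*a (r(a) = -(a + a) = -2*a)
N = 204 (N = (-5 - 12)*(-2*6) = -17*(-12) = 204)
(-98)² + (N/(-5) - 1*23951) = (-98)² + (204/(-5) - 1*23951) = 9604 + (204*(-⅕) - 23951) = 9604 + (-204/5 - 23951) = 9604 - 119959/5 = -71939/5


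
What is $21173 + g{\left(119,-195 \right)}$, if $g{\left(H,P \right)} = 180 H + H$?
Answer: $42712$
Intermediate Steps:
$g{\left(H,P \right)} = 181 H$
$21173 + g{\left(119,-195 \right)} = 21173 + 181 \cdot 119 = 21173 + 21539 = 42712$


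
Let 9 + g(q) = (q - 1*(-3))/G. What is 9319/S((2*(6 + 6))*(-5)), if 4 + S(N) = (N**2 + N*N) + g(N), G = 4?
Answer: 37276/115031 ≈ 0.32405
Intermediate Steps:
g(q) = -33/4 + q/4 (g(q) = -9 + (q - 1*(-3))/4 = -9 + (q + 3)*(1/4) = -9 + (3 + q)*(1/4) = -9 + (3/4 + q/4) = -33/4 + q/4)
S(N) = -49/4 + 2*N**2 + N/4 (S(N) = -4 + ((N**2 + N*N) + (-33/4 + N/4)) = -4 + ((N**2 + N**2) + (-33/4 + N/4)) = -4 + (2*N**2 + (-33/4 + N/4)) = -4 + (-33/4 + 2*N**2 + N/4) = -49/4 + 2*N**2 + N/4)
9319/S((2*(6 + 6))*(-5)) = 9319/(-49/4 + 2*((2*(6 + 6))*(-5))**2 + ((2*(6 + 6))*(-5))/4) = 9319/(-49/4 + 2*((2*12)*(-5))**2 + ((2*12)*(-5))/4) = 9319/(-49/4 + 2*(24*(-5))**2 + (24*(-5))/4) = 9319/(-49/4 + 2*(-120)**2 + (1/4)*(-120)) = 9319/(-49/4 + 2*14400 - 30) = 9319/(-49/4 + 28800 - 30) = 9319/(115031/4) = 9319*(4/115031) = 37276/115031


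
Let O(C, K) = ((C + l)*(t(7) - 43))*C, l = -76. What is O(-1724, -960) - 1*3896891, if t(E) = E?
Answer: -115612091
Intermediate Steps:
O(C, K) = C*(2736 - 36*C) (O(C, K) = ((C - 76)*(7 - 43))*C = ((-76 + C)*(-36))*C = (2736 - 36*C)*C = C*(2736 - 36*C))
O(-1724, -960) - 1*3896891 = 36*(-1724)*(76 - 1*(-1724)) - 1*3896891 = 36*(-1724)*(76 + 1724) - 3896891 = 36*(-1724)*1800 - 3896891 = -111715200 - 3896891 = -115612091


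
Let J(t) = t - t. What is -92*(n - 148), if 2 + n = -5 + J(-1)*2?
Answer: 14260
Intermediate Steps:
J(t) = 0
n = -7 (n = -2 + (-5 + 0*2) = -2 + (-5 + 0) = -2 - 5 = -7)
-92*(n - 148) = -92*(-7 - 148) = -92*(-155) = 14260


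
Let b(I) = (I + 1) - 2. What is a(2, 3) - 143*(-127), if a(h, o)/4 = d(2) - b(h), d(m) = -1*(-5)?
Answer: 18177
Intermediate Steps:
d(m) = 5
b(I) = -1 + I (b(I) = (1 + I) - 2 = -1 + I)
a(h, o) = 24 - 4*h (a(h, o) = 4*(5 - (-1 + h)) = 4*(5 + (1 - h)) = 4*(6 - h) = 24 - 4*h)
a(2, 3) - 143*(-127) = (24 - 4*2) - 143*(-127) = (24 - 8) + 18161 = 16 + 18161 = 18177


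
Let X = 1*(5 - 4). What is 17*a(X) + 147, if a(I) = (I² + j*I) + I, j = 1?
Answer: 198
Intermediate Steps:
X = 1 (X = 1*1 = 1)
a(I) = I² + 2*I (a(I) = (I² + 1*I) + I = (I² + I) + I = (I + I²) + I = I² + 2*I)
17*a(X) + 147 = 17*(1*(2 + 1)) + 147 = 17*(1*3) + 147 = 17*3 + 147 = 51 + 147 = 198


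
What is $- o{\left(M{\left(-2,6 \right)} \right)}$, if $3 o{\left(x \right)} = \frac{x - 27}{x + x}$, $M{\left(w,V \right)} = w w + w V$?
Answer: $- \frac{35}{48} \approx -0.72917$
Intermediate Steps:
$M{\left(w,V \right)} = w^{2} + V w$
$o{\left(x \right)} = \frac{-27 + x}{6 x}$ ($o{\left(x \right)} = \frac{\left(x - 27\right) \frac{1}{x + x}}{3} = \frac{\left(-27 + x\right) \frac{1}{2 x}}{3} = \frac{\frac{1}{2} \frac{1}{x} \left(-27 + x\right)}{3} = \frac{-27 + x}{6 x}$)
$- o{\left(M{\left(-2,6 \right)} \right)} = - \frac{-27 - 2 \left(6 - 2\right)}{6 \left(- 2 \left(6 - 2\right)\right)} = - \frac{-27 - 8}{6 \left(\left(-2\right) 4\right)} = - \frac{-27 - 8}{6 \left(-8\right)} = - \frac{\left(-1\right) \left(-35\right)}{6 \cdot 8} = \left(-1\right) \frac{35}{48} = - \frac{35}{48}$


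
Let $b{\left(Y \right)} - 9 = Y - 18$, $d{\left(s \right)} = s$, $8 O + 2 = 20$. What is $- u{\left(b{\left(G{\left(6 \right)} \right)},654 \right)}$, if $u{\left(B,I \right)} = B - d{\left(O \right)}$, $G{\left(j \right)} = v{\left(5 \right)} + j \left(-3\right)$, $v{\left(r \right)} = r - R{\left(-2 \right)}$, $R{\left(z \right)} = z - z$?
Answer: $\frac{97}{4} \approx 24.25$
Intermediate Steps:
$O = \frac{9}{4}$ ($O = - \frac{1}{4} + \frac{1}{8} \cdot 20 = - \frac{1}{4} + \frac{5}{2} = \frac{9}{4} \approx 2.25$)
$R{\left(z \right)} = 0$
$v{\left(r \right)} = r$ ($v{\left(r \right)} = r - 0 = r + 0 = r$)
$G{\left(j \right)} = 5 - 3 j$ ($G{\left(j \right)} = 5 + j \left(-3\right) = 5 - 3 j$)
$b{\left(Y \right)} = -9 + Y$ ($b{\left(Y \right)} = 9 + \left(Y - 18\right) = 9 + \left(-18 + Y\right) = -9 + Y$)
$u{\left(B,I \right)} = - \frac{9}{4} + B$ ($u{\left(B,I \right)} = B - \frac{9}{4} = - \frac{9}{4} + B$)
$- u{\left(b{\left(G{\left(6 \right)} \right)},654 \right)} = - (- \frac{9}{4} + \left(-9 + \left(5 - 18\right)\right)) = - (- \frac{9}{4} - 22) = \left(-1\right) \left(- \frac{97}{4}\right) = \frac{97}{4}$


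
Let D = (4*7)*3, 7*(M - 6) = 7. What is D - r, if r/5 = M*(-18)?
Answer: 714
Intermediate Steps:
M = 7 (M = 6 + (⅐)*7 = 6 + 1 = 7)
r = -630 (r = 5*(7*(-18)) = 5*(-126) = -630)
D = 84 (D = 28*3 = 84)
D - r = 84 - 1*(-630) = 84 + 630 = 714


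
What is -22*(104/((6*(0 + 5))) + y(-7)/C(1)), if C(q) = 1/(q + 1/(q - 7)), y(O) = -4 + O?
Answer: 627/5 ≈ 125.40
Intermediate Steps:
C(q) = 1/(q + 1/(-7 + q))
-22*(104/((6*(0 + 5))) + y(-7)/C(1)) = -22*(104/((6*(0 + 5))) + (-4 - 7)/(((-7 + 1)/(1 + 1**2 - 7*1)))) = -22*(104/((6*5)) - 11/(-6/(1 + 1 - 7))) = -22*(104/30 - 11/(-6/(-5))) = -22*(104*(1/30) - 11/((-1/5*(-6)))) = -22*(52/15 - 11/6/5) = -22*(52/15 - 11*5/6) = -22*(52/15 - 55/6) = -22*(-57/10) = 627/5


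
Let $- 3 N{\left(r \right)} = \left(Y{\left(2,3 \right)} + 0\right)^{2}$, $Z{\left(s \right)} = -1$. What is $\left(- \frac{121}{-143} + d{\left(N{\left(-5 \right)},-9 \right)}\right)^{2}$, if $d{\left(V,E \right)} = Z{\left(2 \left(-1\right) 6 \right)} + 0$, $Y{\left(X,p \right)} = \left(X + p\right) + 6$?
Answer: $\frac{4}{169} \approx 0.023669$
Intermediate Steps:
$Y{\left(X,p \right)} = 6 + X + p$
$N{\left(r \right)} = - \frac{121}{3}$ ($N{\left(r \right)} = - \frac{\left(\left(6 + 2 + 3\right) + 0\right)^{2}}{3} = - \frac{\left(11 + 0\right)^{2}}{3} = - \frac{11^{2}}{3} = \left(- \frac{1}{3}\right) 121 = - \frac{121}{3}$)
$d{\left(V,E \right)} = -1$ ($d{\left(V,E \right)} = -1 + 0 = -1$)
$\left(- \frac{121}{-143} + d{\left(N{\left(-5 \right)},-9 \right)}\right)^{2} = \left(- \frac{121}{-143} - 1\right)^{2} = \left(\left(-121\right) \left(- \frac{1}{143}\right) - 1\right)^{2} = \left(\frac{11}{13} - 1\right)^{2} = \left(- \frac{2}{13}\right)^{2} = \frac{4}{169}$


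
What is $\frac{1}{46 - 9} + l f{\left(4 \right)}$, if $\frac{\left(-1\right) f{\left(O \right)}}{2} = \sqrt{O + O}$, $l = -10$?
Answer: $\frac{1}{37} + 40 \sqrt{2} \approx 56.596$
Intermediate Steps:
$f{\left(O \right)} = - 2 \sqrt{2} \sqrt{O}$ ($f{\left(O \right)} = - 2 \sqrt{O + O} = - 2 \sqrt{2 O} = - 2 \sqrt{2} \sqrt{O}$)
$\frac{1}{46 - 9} + l f{\left(4 \right)} = \frac{1}{46 - 9} - 10 \left(- 2 \sqrt{2} \sqrt{4}\right) = \frac{1}{37} - 10 \left(\left(-2\right) \sqrt{2} \cdot 2\right) = \frac{1}{37} - 10 \left(- 4 \sqrt{2}\right) = \frac{1}{37} + 40 \sqrt{2}$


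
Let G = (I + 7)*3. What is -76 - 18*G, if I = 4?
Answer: -670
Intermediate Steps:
G = 33 (G = (4 + 7)*3 = 11*3 = 33)
-76 - 18*G = -76 - 18*33 = -76 - 594 = -670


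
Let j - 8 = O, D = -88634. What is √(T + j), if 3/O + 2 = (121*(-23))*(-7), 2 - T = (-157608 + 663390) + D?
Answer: I*√17586141375269/6493 ≈ 645.86*I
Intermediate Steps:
T = -417146 (T = 2 - ((-157608 + 663390) - 88634) = 2 - (505782 - 88634) = 2 - 1*417148 = 2 - 417148 = -417146)
O = 1/6493 (O = 3/(-2 + (121*(-23))*(-7)) = 3/(-2 - 2783*(-7)) = 3/(-2 + 19481) = 3/19479 = 3*(1/19479) = 1/6493 ≈ 0.00015401)
j = 51945/6493 (j = 8 + 1/6493 = 51945/6493 ≈ 8.0002)
√(T + j) = √(-417146 + 51945/6493) = √(-2708477033/6493) = I*√17586141375269/6493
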